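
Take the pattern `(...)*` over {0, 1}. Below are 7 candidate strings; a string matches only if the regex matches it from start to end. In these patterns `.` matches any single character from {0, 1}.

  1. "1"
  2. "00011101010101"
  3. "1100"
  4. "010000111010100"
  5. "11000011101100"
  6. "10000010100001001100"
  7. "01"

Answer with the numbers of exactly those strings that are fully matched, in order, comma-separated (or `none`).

1 → no match
2 → no match
3 → no match
4 → match
5 → no match
6 → no match
7 → no match

4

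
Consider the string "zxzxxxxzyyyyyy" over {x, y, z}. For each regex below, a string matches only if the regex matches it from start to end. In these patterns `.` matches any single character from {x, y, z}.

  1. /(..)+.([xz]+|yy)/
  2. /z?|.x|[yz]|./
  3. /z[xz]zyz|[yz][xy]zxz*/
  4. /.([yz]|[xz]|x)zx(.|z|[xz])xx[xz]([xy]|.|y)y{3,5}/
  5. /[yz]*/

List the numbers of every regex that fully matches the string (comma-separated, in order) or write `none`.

4

1 → no match
2 → no match
3 → no match
4 → match
5 → no match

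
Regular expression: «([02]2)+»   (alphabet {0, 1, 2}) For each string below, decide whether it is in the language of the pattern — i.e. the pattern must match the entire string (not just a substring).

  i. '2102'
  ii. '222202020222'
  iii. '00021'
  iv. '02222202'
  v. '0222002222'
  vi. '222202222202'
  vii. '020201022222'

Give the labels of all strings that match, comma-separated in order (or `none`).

ii, iv, vi

i → no match
ii → match
iii → no match — must end with '2'
iv → match
v → no match
vi → match
vii → no match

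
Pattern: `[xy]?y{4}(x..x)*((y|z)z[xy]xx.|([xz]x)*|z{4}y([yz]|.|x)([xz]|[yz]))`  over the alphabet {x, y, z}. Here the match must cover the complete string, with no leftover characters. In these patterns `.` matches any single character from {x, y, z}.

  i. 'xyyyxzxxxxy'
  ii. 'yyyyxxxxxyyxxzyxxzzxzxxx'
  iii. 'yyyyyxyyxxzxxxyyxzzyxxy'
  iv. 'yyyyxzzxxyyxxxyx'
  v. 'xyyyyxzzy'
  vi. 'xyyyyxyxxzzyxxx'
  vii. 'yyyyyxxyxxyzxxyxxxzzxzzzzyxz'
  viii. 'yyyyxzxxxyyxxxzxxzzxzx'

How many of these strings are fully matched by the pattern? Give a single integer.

i. 'xyyyxzxxxxy' → no match
ii → match
iii → match
iv → match
v. 'xyyyyxzzy' → no match
vi → match
vii → match
viii → match
Total matched: 6

6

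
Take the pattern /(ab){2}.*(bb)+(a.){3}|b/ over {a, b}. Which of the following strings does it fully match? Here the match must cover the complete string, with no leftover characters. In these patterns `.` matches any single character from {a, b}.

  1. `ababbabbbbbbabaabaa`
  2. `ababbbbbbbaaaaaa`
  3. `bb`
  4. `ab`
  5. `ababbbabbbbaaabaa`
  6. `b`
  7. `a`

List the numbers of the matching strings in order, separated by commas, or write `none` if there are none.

1 → no match
2 → match
3. `bb` → no match
4. `ab` → no match
5 → match
6. `b` → match
7. `a` → no match

2, 5, 6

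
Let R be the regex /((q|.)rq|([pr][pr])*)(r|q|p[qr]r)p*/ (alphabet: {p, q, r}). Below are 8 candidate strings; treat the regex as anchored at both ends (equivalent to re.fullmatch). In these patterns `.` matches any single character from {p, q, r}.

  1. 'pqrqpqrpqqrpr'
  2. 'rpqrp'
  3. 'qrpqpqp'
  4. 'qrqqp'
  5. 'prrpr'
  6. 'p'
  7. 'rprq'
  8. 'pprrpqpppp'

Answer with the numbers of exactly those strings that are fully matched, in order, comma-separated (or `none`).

1 → no match
2 → no match
3 → no match
4 → match
5 → match
6 → no match
7 → no match
8 → no match

4, 5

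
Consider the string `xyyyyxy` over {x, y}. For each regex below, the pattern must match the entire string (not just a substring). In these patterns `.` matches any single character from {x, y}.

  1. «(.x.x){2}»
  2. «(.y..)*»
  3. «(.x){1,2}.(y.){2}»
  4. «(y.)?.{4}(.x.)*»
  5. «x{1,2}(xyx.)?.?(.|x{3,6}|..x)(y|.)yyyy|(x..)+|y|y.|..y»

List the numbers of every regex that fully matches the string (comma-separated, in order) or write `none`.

1 → no match — must end with `x`
2 → no match
3 → no match
4 → match
5 → no match

4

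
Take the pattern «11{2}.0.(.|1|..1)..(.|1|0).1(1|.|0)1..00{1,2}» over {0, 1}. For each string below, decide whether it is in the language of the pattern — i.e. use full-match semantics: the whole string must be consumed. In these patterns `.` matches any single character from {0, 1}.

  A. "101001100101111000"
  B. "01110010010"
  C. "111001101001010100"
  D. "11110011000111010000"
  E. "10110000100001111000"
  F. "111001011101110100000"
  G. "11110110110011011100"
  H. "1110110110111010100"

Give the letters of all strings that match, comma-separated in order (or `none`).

A → no match — must start with "11"
B → no match — must start with "11"
C → match
D → no match
E → no match — must start with "11"
F → match
G → match
H → no match

C, F, G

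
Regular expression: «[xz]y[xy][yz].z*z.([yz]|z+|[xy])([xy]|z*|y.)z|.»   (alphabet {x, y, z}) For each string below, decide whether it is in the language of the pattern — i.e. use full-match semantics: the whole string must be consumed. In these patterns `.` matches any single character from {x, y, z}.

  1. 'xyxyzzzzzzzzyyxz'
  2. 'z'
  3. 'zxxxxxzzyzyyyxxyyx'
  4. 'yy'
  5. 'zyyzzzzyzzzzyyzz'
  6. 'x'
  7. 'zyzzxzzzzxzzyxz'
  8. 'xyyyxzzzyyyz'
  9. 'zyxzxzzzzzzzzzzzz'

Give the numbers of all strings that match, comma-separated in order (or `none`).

1 → match
2 → match
3 → no match
4 → no match
5 → no match
6 → match
7 → no match
8 → match
9 → match

1, 2, 6, 8, 9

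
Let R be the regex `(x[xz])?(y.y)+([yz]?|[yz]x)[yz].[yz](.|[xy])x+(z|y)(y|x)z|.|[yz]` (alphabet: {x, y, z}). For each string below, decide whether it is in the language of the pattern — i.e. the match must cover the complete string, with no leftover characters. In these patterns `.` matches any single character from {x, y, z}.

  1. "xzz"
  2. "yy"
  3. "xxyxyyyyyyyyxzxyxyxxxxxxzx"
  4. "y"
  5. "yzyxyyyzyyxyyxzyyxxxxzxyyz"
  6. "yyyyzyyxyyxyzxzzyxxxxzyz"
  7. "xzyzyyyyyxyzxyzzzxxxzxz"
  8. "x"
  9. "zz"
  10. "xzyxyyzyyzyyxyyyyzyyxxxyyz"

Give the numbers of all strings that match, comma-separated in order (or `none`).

4, 6, 7, 8, 10

1 → no match
2 → no match
3 → no match
4 → match
5 → no match
6 → match
7 → match
8 → match
9 → no match
10 → match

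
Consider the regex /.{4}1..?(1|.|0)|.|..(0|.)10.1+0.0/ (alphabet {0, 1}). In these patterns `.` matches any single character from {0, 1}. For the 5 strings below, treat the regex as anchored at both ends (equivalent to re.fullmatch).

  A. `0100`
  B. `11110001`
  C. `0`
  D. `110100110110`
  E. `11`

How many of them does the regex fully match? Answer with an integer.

1

A → no match
B → no match
C → match
D → no match
E → no match
Total matched: 1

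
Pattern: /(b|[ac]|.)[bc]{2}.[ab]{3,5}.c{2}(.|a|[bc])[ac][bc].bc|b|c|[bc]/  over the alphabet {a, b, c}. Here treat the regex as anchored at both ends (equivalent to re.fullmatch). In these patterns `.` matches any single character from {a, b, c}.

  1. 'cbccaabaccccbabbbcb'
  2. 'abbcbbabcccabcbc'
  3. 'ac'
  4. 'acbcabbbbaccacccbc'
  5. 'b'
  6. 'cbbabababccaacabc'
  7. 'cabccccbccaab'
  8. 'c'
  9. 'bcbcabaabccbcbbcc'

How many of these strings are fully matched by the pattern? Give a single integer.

1 → no match
2 → match
3 → no match
4 → match
5 → match
6 → match
7 → no match
8 → match
9 → no match
Total matched: 5

5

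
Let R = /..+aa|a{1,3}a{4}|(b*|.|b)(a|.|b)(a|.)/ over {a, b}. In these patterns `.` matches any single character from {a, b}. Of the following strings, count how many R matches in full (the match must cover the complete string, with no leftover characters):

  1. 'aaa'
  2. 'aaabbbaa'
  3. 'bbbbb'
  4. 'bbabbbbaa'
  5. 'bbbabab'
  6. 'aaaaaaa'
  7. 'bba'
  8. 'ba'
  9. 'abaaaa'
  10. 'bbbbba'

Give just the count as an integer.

1. 'aaa' → match
2. 'aaabbbaa' → match
3. 'bbbbb' → match
4. 'bbabbbbaa' → match
5. 'bbbabab' → no match
6. 'aaaaaaa' → match
7. 'bba' → match
8. 'ba' → match
9. 'abaaaa' → match
10. 'bbbbba' → match
Total matched: 9

9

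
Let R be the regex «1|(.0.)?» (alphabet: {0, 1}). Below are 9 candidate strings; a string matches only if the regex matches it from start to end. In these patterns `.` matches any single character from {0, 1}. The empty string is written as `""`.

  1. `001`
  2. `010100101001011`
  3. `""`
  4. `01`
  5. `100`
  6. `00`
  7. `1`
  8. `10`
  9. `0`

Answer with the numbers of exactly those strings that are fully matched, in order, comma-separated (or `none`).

1, 3, 5, 7

1 → match
2 → no match
3 → match
4 → no match
5 → match
6 → no match
7 → match
8 → no match
9 → no match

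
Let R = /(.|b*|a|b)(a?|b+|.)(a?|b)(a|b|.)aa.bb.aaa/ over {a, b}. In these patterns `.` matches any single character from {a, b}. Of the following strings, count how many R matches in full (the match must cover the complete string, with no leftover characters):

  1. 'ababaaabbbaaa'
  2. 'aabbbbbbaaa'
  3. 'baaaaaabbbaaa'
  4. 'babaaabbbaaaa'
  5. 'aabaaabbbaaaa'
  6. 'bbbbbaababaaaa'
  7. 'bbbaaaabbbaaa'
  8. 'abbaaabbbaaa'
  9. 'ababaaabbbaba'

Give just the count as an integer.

1 → match
2 → no match
3 → match
4 → match
5 → match
6 → no match
7 → match
8 → match
9 → no match — must end with 'aaa'
Total matched: 6

6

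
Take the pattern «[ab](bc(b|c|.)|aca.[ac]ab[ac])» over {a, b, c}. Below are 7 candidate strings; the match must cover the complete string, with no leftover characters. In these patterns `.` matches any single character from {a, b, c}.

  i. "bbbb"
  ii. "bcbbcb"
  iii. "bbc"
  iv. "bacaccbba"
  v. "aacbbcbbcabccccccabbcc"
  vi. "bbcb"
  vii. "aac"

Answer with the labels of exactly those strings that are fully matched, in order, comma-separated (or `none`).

i → no match
ii → no match
iii → no match
iv → no match
v → no match
vi → match
vii → no match

vi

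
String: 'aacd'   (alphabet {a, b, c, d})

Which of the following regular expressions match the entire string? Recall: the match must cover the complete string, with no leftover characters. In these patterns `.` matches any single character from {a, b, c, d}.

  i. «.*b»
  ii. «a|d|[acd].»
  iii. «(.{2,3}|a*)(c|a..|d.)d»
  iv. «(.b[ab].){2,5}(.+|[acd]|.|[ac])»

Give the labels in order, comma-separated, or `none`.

i → no match — must end with 'b'
ii → no match
iii → match
iv → no match

iii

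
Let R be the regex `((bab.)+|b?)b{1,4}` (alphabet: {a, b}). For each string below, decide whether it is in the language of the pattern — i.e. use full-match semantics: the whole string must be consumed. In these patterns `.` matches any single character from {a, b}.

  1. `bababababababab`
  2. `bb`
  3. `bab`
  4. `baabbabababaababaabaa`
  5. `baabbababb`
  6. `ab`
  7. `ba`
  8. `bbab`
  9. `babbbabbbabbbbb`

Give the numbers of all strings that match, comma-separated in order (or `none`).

1 → no match
2 → match
3 → no match
4 → no match — must end with `b`
5 → no match
6 → no match
7 → no match — must end with `b`
8 → no match
9 → match

2, 9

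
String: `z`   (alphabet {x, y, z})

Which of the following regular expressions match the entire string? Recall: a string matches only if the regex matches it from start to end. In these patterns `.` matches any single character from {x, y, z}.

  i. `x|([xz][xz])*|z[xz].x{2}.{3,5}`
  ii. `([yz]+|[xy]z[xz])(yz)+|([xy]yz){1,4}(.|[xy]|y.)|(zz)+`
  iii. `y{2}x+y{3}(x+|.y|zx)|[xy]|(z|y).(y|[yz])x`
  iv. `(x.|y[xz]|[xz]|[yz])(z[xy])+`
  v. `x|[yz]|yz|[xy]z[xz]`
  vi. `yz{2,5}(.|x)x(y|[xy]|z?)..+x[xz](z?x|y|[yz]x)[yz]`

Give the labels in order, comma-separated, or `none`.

v

i → no match
ii → no match
iii → no match
iv → no match
v → match
vi → no match — must start with `yz`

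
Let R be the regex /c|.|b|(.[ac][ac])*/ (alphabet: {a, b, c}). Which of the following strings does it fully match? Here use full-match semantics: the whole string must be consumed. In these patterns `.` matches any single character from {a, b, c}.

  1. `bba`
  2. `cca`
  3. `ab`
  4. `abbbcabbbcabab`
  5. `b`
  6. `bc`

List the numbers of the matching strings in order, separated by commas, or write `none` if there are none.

1. `bba` → no match
2. `cca` → match
3. `ab` → no match
4 → no match
5. `b` → match
6. `bc` → no match

2, 5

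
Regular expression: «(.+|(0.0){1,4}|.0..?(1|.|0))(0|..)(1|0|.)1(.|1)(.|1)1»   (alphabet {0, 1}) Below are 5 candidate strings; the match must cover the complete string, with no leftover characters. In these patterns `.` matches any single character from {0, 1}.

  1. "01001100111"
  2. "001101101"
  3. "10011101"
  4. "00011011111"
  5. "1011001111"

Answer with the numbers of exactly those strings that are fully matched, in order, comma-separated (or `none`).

1 → no match
2 → match
3 → match
4 → match
5 → match

2, 3, 4, 5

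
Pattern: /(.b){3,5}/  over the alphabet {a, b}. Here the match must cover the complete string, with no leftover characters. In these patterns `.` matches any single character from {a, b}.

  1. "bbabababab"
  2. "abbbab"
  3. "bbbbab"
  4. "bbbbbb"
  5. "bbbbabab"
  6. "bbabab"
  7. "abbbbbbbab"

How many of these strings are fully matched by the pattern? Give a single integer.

7

1 → match
2 → match
3 → match
4 → match
5 → match
6 → match
7 → match
Total matched: 7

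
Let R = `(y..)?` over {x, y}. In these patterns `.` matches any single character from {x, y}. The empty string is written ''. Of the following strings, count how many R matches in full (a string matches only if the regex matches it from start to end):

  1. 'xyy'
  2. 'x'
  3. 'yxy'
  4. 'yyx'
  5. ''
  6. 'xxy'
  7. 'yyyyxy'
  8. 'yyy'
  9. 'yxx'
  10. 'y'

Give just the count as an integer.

1. 'xyy' → no match
2. 'x' → no match
3. 'yxy' → match
4. 'yyx' → match
5. '' → match
6. 'xxy' → no match
7. 'yyyyxy' → no match
8. 'yyy' → match
9. 'yxx' → match
10. 'y' → no match
Total matched: 5

5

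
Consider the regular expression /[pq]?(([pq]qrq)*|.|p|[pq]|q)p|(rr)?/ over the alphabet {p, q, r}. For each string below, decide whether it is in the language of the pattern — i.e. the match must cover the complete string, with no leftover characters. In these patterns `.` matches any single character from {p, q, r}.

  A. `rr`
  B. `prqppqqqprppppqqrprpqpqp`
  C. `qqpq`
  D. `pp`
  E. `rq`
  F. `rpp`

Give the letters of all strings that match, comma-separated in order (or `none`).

A, D

A → match
B → no match
C → no match
D → match
E → no match
F → no match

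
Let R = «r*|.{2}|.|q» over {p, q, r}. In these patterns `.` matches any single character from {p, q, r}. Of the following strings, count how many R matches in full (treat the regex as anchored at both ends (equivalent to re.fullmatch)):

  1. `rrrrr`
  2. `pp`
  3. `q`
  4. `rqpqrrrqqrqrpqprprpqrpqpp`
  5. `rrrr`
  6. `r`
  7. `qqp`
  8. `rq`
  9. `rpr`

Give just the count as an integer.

6

1 → match
2 → match
3 → match
4 → no match
5 → match
6 → match
7 → no match
8 → match
9 → no match
Total matched: 6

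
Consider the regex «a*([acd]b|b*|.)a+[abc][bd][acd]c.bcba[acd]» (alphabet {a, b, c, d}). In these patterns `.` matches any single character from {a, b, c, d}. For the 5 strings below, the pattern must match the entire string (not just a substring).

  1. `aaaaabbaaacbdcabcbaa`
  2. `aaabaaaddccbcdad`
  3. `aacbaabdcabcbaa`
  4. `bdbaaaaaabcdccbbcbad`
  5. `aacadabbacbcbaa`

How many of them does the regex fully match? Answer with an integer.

2

1 → match
2 → no match
3 → match
4 → no match
5 → no match
Total matched: 2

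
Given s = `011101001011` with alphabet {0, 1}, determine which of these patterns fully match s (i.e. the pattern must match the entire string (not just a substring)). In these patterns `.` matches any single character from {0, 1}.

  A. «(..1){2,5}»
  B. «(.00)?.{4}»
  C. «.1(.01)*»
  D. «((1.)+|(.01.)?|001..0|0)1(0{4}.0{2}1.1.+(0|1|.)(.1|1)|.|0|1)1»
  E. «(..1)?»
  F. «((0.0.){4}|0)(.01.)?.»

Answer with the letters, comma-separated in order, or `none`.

A

A → match
B → no match
C → no match
D → no match
E → no match
F → no match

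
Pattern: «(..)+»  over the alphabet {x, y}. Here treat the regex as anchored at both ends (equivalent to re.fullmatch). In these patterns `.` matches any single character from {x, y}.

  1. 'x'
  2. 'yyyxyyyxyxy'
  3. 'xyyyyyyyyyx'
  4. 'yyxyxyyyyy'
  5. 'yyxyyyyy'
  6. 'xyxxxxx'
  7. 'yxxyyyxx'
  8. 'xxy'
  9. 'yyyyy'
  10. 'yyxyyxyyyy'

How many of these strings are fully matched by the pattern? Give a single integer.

4

1 → no match
2 → no match
3 → no match
4 → match
5 → match
6 → no match
7 → match
8 → no match
9 → no match
10 → match
Total matched: 4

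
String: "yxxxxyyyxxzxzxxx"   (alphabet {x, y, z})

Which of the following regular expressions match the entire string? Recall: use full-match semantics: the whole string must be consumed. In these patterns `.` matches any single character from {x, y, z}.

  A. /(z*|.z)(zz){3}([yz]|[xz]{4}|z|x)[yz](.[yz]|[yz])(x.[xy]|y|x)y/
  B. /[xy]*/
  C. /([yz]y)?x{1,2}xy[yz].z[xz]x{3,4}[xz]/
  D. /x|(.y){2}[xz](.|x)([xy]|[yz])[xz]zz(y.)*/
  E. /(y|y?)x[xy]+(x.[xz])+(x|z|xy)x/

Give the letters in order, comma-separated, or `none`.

E

A → no match — must end with "y"
B → no match
C → no match
D → no match
E → match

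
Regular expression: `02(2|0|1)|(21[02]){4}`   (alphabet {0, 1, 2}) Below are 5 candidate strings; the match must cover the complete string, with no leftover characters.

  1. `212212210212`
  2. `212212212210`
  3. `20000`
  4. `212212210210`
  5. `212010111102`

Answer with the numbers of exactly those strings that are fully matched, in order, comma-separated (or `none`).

1. `212212210212` → match
2. `212212212210` → match
3. `20000` → no match
4. `212212210210` → match
5. `212010111102` → no match

1, 2, 4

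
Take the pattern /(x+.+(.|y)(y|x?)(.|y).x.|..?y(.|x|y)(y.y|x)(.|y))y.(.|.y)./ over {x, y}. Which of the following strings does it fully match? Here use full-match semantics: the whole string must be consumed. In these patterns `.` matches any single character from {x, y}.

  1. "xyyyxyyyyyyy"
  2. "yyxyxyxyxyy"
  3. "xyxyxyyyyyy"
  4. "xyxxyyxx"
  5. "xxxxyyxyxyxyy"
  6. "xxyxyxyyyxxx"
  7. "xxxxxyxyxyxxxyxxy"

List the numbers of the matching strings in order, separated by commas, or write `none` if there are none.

1, 2, 3, 6, 7

1. "xyyyxyyyyyyy" → match
2. "yyxyxyxyxyy" → match
3. "xyxyxyyyyyy" → match
4. "xyxxyyxx" → no match
5 → no match
6. "xxyxyxyyyxxx" → match
7 → match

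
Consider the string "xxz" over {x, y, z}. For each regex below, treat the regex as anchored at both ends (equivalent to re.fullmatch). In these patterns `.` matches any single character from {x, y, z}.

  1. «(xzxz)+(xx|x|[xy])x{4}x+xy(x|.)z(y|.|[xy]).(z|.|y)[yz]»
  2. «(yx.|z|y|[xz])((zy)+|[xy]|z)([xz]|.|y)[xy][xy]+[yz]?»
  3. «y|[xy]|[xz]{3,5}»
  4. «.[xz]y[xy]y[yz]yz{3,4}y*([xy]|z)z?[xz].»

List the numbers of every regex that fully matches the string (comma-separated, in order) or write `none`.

3

1 → no match — must start with "xzxz"
2 → no match
3 → match
4 → no match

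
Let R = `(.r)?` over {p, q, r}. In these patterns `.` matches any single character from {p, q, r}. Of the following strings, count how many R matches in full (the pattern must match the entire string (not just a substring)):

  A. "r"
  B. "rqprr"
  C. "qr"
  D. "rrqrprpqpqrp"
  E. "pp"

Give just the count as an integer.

1

A → no match
B → no match
C → match
D → no match
E → no match
Total matched: 1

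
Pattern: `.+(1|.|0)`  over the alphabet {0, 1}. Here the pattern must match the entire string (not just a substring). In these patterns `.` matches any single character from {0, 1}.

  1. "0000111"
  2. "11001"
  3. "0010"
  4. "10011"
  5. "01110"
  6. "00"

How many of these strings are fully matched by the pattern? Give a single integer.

1. "0000111" → match
2. "11001" → match
3. "0010" → match
4. "10011" → match
5. "01110" → match
6. "00" → match
Total matched: 6

6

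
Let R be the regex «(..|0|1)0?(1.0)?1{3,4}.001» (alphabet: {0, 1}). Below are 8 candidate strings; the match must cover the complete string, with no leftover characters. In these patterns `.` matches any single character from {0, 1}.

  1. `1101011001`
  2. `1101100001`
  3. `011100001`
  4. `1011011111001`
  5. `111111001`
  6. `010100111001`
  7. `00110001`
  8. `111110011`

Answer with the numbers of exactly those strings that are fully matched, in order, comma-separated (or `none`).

1. `1101011001` → no match
2. `1101100001` → no match
3. `011100001` → no match
4 → match
5. `111111001` → match
6. `010100111001` → no match
7. `00110001` → no match
8. `111110011` → no match — must end with `001`

4, 5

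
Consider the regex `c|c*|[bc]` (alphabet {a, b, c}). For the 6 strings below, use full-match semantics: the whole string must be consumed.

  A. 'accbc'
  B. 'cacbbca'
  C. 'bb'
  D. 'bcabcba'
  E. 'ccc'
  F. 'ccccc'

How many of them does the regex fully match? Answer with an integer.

2

A → no match
B → no match
C → no match
D → no match
E → match
F → match
Total matched: 2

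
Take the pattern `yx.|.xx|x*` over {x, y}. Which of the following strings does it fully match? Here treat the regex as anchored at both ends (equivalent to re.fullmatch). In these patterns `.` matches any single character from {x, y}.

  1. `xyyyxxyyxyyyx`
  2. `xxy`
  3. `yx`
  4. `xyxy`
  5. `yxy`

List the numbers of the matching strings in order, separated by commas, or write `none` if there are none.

5

1 → no match
2 → no match
3 → no match
4 → no match
5 → match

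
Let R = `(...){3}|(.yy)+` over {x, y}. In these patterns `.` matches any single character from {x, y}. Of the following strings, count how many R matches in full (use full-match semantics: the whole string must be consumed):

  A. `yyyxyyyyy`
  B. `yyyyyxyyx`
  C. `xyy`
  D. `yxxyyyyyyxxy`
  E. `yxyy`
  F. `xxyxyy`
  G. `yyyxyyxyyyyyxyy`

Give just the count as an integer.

4

A. `yyyxyyyyy` → match
B. `yyyyyxyyx` → match
C. `xyy` → match
D. `yxxyyyyyyxxy` → no match
E. `yxyy` → no match
F. `xxyxyy` → no match
G → match
Total matched: 4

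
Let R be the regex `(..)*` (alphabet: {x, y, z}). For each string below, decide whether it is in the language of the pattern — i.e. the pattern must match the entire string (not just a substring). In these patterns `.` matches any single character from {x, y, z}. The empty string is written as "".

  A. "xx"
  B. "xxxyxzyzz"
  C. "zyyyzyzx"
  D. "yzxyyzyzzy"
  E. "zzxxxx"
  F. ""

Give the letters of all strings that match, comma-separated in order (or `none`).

A → match
B → no match
C → match
D → match
E → match
F → match

A, C, D, E, F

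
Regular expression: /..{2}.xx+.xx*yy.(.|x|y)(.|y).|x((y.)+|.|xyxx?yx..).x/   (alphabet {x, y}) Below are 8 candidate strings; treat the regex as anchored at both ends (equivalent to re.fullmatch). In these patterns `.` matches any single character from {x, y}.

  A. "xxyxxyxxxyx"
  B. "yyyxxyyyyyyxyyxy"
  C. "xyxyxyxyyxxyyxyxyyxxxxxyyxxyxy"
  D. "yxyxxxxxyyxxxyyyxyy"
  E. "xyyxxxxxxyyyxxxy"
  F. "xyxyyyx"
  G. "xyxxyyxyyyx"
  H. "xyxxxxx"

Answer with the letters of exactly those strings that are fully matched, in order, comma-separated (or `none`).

A, F

A → match
B → no match
C → no match
D → no match
E → no match
F → match
G → no match
H → no match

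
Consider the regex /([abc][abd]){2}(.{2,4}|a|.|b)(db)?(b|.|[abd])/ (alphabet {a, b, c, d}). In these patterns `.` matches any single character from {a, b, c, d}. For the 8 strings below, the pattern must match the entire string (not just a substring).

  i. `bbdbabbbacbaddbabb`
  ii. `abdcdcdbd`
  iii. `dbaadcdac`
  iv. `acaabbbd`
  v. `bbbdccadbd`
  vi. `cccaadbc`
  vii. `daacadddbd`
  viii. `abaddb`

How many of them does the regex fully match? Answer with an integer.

2

i → no match
ii → no match
iii → no match
iv → no match
v → match
vi → no match
vii → no match
viii → match
Total matched: 2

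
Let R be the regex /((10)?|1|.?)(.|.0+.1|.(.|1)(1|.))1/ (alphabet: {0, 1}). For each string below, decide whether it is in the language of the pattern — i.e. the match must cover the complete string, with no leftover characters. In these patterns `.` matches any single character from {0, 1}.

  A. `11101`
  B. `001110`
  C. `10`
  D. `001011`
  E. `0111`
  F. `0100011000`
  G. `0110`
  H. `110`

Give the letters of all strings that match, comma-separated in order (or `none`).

A, E

A → match
B → no match — must end with `1`
C → no match — must end with `1`
D → no match
E → match
F → no match — must end with `1`
G → no match — must end with `1`
H → no match — must end with `1`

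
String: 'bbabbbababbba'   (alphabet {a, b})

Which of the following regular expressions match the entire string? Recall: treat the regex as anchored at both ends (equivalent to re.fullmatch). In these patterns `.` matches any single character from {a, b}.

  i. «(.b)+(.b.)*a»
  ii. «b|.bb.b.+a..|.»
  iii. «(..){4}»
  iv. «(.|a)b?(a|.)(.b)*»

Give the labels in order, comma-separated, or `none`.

i → match
ii → no match
iii → no match
iv → no match

i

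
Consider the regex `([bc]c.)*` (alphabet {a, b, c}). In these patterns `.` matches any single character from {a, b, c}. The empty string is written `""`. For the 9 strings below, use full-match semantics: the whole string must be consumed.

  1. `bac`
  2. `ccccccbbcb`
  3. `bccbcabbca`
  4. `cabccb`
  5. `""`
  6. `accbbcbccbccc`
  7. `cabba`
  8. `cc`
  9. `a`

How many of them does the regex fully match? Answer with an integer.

1

1 → no match
2 → no match
3 → no match
4 → no match
5 → match
6 → no match
7 → no match
8 → no match
9 → no match
Total matched: 1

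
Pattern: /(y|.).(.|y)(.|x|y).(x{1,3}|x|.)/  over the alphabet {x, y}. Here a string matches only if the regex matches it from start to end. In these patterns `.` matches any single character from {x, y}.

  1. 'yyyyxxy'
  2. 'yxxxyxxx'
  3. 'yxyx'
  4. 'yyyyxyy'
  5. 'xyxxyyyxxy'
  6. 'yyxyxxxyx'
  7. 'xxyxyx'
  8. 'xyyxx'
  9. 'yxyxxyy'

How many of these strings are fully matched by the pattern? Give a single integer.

1. 'yyyyxxy' → no match
2. 'yxxxyxxx' → match
3. 'yxyx' → no match
4. 'yyyyxyy' → no match
5. 'xyxxyyyxxy' → no match
6. 'yyxyxxxyx' → no match
7. 'xxyxyx' → match
8. 'xyyxx' → no match
9. 'yxyxxyy' → no match
Total matched: 2

2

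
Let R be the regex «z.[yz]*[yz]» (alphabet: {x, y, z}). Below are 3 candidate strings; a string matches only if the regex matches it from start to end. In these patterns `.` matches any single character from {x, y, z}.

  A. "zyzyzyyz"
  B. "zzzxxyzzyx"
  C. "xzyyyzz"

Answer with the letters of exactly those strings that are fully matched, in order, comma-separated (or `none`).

A. "zyzyzyyz" → match
B. "zzzxxyzzyx" → no match
C. "xzyyyzz" → no match — must start with "z"

A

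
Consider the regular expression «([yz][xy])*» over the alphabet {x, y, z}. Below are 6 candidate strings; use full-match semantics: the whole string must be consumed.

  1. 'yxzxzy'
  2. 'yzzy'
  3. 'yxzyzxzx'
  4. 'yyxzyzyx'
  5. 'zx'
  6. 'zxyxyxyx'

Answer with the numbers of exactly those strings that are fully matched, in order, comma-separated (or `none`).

1. 'yxzxzy' → match
2. 'yzzy' → no match
3. 'yxzyzxzx' → match
4. 'yyxzyzyx' → no match
5. 'zx' → match
6. 'zxyxyxyx' → match

1, 3, 5, 6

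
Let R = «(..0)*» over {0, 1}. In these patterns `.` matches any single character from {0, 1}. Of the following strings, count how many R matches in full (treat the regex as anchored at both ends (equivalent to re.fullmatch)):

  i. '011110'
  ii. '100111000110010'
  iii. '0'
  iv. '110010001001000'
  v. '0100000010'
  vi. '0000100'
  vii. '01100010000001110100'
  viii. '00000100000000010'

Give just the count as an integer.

0

i → no match
ii → no match
iii → no match
iv → no match
v → no match
vi → no match
vii → no match
viii → no match
Total matched: 0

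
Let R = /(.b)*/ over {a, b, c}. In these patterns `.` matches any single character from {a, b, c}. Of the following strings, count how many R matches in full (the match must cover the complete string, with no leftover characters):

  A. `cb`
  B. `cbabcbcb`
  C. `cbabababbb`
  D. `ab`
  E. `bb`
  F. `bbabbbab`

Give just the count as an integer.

6

A → match
B → match
C → match
D → match
E → match
F → match
Total matched: 6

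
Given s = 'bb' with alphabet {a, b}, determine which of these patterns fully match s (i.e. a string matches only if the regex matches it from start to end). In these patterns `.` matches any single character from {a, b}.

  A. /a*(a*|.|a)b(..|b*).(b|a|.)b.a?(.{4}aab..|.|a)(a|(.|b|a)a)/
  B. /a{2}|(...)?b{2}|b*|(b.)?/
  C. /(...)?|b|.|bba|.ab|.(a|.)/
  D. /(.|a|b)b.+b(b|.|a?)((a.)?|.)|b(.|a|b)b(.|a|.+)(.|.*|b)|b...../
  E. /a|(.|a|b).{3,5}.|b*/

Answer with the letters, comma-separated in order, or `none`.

A → no match — must end with 'a'
B → match
C → match
D → no match
E → match

B, C, E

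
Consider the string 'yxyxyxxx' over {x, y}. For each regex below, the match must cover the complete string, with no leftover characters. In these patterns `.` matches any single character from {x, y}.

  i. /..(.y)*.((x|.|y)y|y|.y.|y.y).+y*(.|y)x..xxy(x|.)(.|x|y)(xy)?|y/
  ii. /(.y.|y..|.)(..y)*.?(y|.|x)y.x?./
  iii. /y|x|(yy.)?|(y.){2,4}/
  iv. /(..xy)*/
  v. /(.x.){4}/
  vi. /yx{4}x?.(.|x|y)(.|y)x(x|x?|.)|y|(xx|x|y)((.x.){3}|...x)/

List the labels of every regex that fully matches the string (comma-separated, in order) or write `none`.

i → no match
ii → match
iii → no match
iv → no match
v → no match
vi → no match

ii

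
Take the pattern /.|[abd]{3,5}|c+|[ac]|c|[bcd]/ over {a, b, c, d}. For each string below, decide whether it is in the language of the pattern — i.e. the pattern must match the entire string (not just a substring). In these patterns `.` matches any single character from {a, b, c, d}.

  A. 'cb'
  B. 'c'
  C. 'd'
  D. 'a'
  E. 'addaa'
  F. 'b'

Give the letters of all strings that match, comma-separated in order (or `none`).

A → no match
B → match
C → match
D → match
E → match
F → match

B, C, D, E, F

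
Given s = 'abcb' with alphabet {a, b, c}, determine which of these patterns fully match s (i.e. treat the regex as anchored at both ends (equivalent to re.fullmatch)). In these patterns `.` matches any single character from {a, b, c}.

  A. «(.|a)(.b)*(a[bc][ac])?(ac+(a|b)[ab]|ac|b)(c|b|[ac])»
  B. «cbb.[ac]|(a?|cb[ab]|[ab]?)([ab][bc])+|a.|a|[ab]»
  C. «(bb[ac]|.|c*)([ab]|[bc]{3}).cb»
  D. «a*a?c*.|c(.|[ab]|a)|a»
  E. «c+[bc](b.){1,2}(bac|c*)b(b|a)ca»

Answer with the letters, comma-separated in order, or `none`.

C

A → no match
B → no match
C → match
D → no match
E → no match — must start with 'c'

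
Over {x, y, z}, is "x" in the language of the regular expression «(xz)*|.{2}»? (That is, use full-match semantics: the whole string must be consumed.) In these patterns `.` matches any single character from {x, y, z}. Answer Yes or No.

No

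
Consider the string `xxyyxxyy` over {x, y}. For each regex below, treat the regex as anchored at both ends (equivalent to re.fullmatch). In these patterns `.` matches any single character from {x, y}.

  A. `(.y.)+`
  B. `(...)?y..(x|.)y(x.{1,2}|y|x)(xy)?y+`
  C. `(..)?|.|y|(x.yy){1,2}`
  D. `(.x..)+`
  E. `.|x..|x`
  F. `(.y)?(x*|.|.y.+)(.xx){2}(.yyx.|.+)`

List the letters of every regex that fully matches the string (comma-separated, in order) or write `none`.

C, D

A → no match
B → no match
C → match
D → match
E → no match
F → no match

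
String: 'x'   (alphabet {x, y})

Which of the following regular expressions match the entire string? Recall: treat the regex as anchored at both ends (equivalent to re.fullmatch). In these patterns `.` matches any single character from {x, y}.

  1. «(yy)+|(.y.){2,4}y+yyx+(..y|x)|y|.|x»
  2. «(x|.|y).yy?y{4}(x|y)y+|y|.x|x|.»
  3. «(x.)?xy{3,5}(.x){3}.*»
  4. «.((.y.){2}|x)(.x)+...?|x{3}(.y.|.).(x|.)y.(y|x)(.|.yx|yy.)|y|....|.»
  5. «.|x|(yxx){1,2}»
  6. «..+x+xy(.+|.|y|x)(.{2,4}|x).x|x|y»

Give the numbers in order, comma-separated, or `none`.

1 → match
2 → match
3 → no match
4 → match
5 → match
6 → match

1, 2, 4, 5, 6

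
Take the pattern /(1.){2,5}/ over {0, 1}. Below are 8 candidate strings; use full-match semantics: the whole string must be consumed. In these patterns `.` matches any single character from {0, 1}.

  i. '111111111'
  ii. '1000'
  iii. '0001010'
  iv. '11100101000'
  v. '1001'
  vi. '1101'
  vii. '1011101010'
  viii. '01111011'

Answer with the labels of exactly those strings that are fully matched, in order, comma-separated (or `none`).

vii

i → no match
ii → no match
iii → no match — must start with '1'
iv → no match
v → no match
vi → no match
vii → match
viii → no match — must start with '1'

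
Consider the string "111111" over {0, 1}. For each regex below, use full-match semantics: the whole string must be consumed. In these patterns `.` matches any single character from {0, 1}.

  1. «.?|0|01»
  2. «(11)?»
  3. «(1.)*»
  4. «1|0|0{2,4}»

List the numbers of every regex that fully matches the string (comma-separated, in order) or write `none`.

1 → no match
2 → no match
3 → match
4 → no match

3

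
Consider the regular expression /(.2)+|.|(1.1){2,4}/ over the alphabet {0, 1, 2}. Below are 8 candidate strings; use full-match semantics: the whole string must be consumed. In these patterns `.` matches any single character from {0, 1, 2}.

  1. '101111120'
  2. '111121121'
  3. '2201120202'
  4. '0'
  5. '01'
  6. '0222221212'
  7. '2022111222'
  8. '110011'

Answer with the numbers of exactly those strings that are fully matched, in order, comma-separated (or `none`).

1 → no match
2 → match
3 → no match
4 → match
5 → no match
6 → match
7 → no match
8 → no match

2, 4, 6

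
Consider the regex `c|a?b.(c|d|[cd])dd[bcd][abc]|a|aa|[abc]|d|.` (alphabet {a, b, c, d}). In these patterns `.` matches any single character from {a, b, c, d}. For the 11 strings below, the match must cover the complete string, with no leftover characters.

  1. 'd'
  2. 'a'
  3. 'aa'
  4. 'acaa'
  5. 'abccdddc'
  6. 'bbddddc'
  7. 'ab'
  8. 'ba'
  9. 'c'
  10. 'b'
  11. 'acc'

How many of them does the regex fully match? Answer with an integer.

1 → match
2 → match
3 → match
4 → no match
5 → match
6 → match
7 → no match
8 → no match
9 → match
10 → match
11 → no match
Total matched: 7

7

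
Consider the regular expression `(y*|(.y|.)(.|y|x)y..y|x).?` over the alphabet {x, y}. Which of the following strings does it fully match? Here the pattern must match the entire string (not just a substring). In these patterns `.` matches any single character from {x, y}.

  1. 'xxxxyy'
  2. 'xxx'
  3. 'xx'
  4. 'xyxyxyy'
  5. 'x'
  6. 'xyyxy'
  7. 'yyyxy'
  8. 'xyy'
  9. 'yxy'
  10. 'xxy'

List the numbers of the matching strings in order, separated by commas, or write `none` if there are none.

3, 4, 5

1. 'xxxxyy' → no match
2. 'xxx' → no match
3. 'xx' → match
4. 'xyxyxyy' → match
5. 'x' → match
6. 'xyyxy' → no match
7. 'yyyxy' → no match
8. 'xyy' → no match
9. 'yxy' → no match
10. 'xxy' → no match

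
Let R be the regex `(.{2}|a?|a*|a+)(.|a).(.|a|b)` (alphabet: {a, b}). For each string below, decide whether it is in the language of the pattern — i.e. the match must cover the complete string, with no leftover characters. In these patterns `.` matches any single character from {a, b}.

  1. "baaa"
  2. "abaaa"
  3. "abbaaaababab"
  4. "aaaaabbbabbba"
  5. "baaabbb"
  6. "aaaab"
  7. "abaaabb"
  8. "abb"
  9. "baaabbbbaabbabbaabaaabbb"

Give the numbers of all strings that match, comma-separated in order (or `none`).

2, 6, 8

1. "baaa" → no match
2. "abaaa" → match
3. "abbaaaababab" → no match
4 → no match
5. "baaabbb" → no match
6. "aaaab" → match
7. "abaaabb" → no match
8. "abb" → match
9 → no match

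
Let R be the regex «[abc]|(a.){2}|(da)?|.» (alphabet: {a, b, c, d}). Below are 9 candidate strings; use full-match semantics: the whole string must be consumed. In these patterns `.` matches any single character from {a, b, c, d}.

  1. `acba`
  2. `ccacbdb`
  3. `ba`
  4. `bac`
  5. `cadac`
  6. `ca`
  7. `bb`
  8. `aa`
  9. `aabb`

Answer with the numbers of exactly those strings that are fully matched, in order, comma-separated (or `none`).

1. `acba` → no match
2. `ccacbdb` → no match
3. `ba` → no match
4. `bac` → no match
5. `cadac` → no match
6. `ca` → no match
7. `bb` → no match
8. `aa` → no match
9. `aabb` → no match

none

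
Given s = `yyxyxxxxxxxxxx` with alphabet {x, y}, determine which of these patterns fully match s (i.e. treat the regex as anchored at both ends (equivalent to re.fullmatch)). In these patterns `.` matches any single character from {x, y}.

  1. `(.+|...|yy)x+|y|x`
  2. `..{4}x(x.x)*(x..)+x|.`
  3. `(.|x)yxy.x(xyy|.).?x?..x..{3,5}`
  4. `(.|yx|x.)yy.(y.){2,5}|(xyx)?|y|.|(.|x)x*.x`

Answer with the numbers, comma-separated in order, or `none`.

1 → match
2 → no match
3 → match
4 → no match

1, 3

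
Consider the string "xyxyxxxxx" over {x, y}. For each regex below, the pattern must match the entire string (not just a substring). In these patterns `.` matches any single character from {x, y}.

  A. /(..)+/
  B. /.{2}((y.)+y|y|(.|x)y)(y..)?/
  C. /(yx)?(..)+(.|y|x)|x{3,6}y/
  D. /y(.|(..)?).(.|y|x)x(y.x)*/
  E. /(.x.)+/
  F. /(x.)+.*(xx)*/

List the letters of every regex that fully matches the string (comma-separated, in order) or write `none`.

C, F

A → no match
B → no match
C → match
D → no match — must start with "y"
E → no match
F → match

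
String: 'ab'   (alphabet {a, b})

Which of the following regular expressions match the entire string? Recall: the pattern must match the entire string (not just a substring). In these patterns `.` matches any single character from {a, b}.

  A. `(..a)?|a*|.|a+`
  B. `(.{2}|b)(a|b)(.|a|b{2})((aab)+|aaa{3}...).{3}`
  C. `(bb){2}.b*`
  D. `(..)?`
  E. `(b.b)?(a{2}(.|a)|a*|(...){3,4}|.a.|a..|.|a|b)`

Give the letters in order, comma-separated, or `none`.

D

A → no match
B → no match
C → no match — must start with 'bb'
D → match
E → no match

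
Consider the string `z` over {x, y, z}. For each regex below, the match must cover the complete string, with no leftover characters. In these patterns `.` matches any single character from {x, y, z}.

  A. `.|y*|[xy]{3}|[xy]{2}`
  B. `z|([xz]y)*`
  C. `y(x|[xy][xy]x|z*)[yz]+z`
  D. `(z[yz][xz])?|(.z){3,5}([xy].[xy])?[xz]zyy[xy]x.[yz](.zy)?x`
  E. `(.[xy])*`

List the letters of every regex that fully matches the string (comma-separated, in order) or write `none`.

A → match
B → match
C → no match — must start with `y`
D → no match
E → no match

A, B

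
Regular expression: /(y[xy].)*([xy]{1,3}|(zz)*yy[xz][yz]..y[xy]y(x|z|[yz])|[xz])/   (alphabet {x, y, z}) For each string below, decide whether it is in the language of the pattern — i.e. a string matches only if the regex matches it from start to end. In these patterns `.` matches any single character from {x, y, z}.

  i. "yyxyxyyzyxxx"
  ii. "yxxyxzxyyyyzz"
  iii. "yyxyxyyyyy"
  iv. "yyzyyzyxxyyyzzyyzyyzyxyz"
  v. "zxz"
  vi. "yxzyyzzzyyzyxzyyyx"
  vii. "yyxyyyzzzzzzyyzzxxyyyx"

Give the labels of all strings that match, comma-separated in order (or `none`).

i → no match
ii → no match
iii → match
iv → match
v → no match
vi → match
vii → match

iii, iv, vi, vii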